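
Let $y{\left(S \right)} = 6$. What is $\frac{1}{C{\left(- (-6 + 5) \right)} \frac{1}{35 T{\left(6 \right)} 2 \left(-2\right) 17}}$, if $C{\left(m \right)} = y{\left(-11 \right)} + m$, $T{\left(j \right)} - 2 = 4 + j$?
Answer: $-4080$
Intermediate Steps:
$T{\left(j \right)} = 6 + j$ ($T{\left(j \right)} = 2 + \left(4 + j\right) = 6 + j$)
$C{\left(m \right)} = 6 + m$
$\frac{1}{C{\left(- (-6 + 5) \right)} \frac{1}{35 T{\left(6 \right)} 2 \left(-2\right) 17}} = \frac{1}{\left(6 - \left(-6 + 5\right)\right) \frac{1}{35 \left(6 + 6\right) 2 \left(-2\right) 17}} = \frac{1}{\left(6 - -1\right) \frac{1}{35 \cdot 12 \cdot 2 \left(-2\right) 17}} = \frac{1}{\left(6 + 1\right) \frac{1}{35 \cdot 24 \left(-2\right) 17}} = \frac{1}{7 \frac{1}{35 \left(-48\right) 17}} = \frac{1}{7 \frac{1}{\left(-1680\right) 17}} = \frac{1}{7 \frac{1}{-28560}} = \frac{1}{7 \left(- \frac{1}{28560}\right)} = \frac{1}{- \frac{1}{4080}} = -4080$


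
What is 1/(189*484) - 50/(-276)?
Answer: 381173/2103948 ≈ 0.18117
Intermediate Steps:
1/(189*484) - 50/(-276) = (1/189)*(1/484) - 50*(-1/276) = 1/91476 + 25/138 = 381173/2103948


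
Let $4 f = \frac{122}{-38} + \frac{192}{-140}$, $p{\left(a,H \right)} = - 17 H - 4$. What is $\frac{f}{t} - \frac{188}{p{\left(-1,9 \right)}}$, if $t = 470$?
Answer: $\frac{234559221}{196281400} \approx 1.195$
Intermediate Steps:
$p{\left(a,H \right)} = -4 - 17 H$
$f = - \frac{3047}{2660}$ ($f = \frac{\frac{122}{-38} + \frac{192}{-140}}{4} = \frac{122 \left(- \frac{1}{38}\right) + 192 \left(- \frac{1}{140}\right)}{4} = \frac{- \frac{61}{19} - \frac{48}{35}}{4} = \frac{1}{4} \left(- \frac{3047}{665}\right) = - \frac{3047}{2660} \approx -1.1455$)
$\frac{f}{t} - \frac{188}{p{\left(-1,9 \right)}} = - \frac{3047}{2660 \cdot 470} - \frac{188}{-4 - 153} = \left(- \frac{3047}{2660}\right) \frac{1}{470} - \frac{188}{-4 - 153} = - \frac{3047}{1250200} - \frac{188}{-157} = - \frac{3047}{1250200} - - \frac{188}{157} = - \frac{3047}{1250200} + \frac{188}{157} = \frac{234559221}{196281400}$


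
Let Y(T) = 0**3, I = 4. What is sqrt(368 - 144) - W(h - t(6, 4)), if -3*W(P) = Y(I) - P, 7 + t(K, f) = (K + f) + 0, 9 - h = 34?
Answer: 28/3 + 4*sqrt(14) ≈ 24.300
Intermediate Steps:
h = -25 (h = 9 - 1*34 = 9 - 34 = -25)
t(K, f) = -7 + K + f (t(K, f) = -7 + ((K + f) + 0) = -7 + (K + f) = -7 + K + f)
Y(T) = 0
W(P) = P/3 (W(P) = -(0 - P)/3 = -(-1)*P/3 = P/3)
sqrt(368 - 144) - W(h - t(6, 4)) = sqrt(368 - 144) - (-25 - (-7 + 6 + 4))/3 = sqrt(224) - (-25 - 1*3)/3 = 4*sqrt(14) - (-25 - 3)/3 = 4*sqrt(14) - (-28)/3 = 4*sqrt(14) - 1*(-28/3) = 4*sqrt(14) + 28/3 = 28/3 + 4*sqrt(14)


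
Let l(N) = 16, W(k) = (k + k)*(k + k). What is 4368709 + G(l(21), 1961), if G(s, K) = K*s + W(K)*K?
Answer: 30168666809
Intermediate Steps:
W(k) = 4*k² (W(k) = (2*k)*(2*k) = 4*k²)
G(s, K) = 4*K³ + K*s (G(s, K) = K*s + (4*K²)*K = K*s + 4*K³ = 4*K³ + K*s)
4368709 + G(l(21), 1961) = 4368709 + 1961*(16 + 4*1961²) = 4368709 + 1961*(16 + 4*3845521) = 4368709 + 1961*(16 + 15382084) = 4368709 + 1961*15382100 = 4368709 + 30164298100 = 30168666809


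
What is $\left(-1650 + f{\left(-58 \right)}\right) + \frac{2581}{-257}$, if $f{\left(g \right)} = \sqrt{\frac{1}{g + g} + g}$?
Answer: $- \frac{426631}{257} + \frac{i \sqrt{195141}}{58} \approx -1660.0 + 7.6163 i$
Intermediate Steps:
$f{\left(g \right)} = \sqrt{g + \frac{1}{2 g}}$ ($f{\left(g \right)} = \sqrt{\frac{1}{2 g} + g} = \sqrt{g + \frac{1}{2 g}}$)
$\left(-1650 + f{\left(-58 \right)}\right) + \frac{2581}{-257} = \left(-1650 + \frac{\sqrt{\frac{2}{-58} + 4 \left(-58\right)}}{2}\right) + \frac{2581}{-257} = \left(-1650 + \frac{\sqrt{2 \left(- \frac{1}{58}\right) - 232}}{2}\right) + 2581 \left(- \frac{1}{257}\right) = \left(-1650 + \frac{\sqrt{- \frac{1}{29} - 232}}{2}\right) - \frac{2581}{257} = \left(-1650 + \frac{\sqrt{- \frac{6729}{29}}}{2}\right) - \frac{2581}{257} = \left(-1650 + \frac{\frac{1}{29} i \sqrt{195141}}{2}\right) - \frac{2581}{257} = \left(-1650 + \frac{i \sqrt{195141}}{58}\right) - \frac{2581}{257} = - \frac{426631}{257} + \frac{i \sqrt{195141}}{58}$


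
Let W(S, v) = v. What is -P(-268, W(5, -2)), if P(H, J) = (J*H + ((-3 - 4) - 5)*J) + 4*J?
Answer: -552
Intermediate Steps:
P(H, J) = -8*J + H*J (P(H, J) = (H*J + (-7 - 5)*J) + 4*J = (H*J - 12*J) + 4*J = (-12*J + H*J) + 4*J = -8*J + H*J)
-P(-268, W(5, -2)) = -(-2)*(-8 - 268) = -(-2)*(-276) = -1*552 = -552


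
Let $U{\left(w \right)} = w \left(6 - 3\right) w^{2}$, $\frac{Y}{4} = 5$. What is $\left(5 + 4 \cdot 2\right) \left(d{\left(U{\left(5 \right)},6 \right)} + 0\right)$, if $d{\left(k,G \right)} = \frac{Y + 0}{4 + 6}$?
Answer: $26$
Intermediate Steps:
$Y = 20$ ($Y = 4 \cdot 5 = 20$)
$U{\left(w \right)} = 3 w^{3}$ ($U{\left(w \right)} = w 3 w^{2} = 3 w w^{2} = 3 w^{3}$)
$d{\left(k,G \right)} = 2$ ($d{\left(k,G \right)} = \frac{20 + 0}{4 + 6} = \frac{20}{10} = 20 \cdot \frac{1}{10} = 2$)
$\left(5 + 4 \cdot 2\right) \left(d{\left(U{\left(5 \right)},6 \right)} + 0\right) = \left(5 + 4 \cdot 2\right) \left(2 + 0\right) = \left(5 + 8\right) 2 = 13 \cdot 2 = 26$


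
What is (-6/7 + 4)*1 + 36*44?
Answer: 11110/7 ≈ 1587.1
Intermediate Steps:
(-6/7 + 4)*1 + 36*44 = (-6*⅐ + 4)*1 + 1584 = (-6/7 + 4)*1 + 1584 = (22/7)*1 + 1584 = 22/7 + 1584 = 11110/7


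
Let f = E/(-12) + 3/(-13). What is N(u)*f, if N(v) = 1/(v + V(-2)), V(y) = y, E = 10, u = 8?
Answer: -83/468 ≈ -0.17735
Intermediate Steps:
N(v) = 1/(-2 + v) (N(v) = 1/(v - 2) = 1/(-2 + v))
f = -83/78 (f = 10/(-12) + 3/(-13) = 10*(-1/12) + 3*(-1/13) = -⅚ - 3/13 = -83/78 ≈ -1.0641)
N(u)*f = -83/78/(-2 + 8) = -83/78/6 = (⅙)*(-83/78) = -83/468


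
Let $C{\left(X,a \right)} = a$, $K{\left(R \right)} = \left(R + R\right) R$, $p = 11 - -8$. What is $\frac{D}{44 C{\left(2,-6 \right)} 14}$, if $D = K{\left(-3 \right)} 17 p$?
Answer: $- \frac{969}{616} \approx -1.5731$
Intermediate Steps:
$p = 19$ ($p = 11 + 8 = 19$)
$K{\left(R \right)} = 2 R^{2}$ ($K{\left(R \right)} = 2 R R = 2 R^{2}$)
$D = 5814$ ($D = 2 \left(-3\right)^{2} \cdot 17 \cdot 19 = 2 \cdot 9 \cdot 17 \cdot 19 = 18 \cdot 17 \cdot 19 = 306 \cdot 19 = 5814$)
$\frac{D}{44 C{\left(2,-6 \right)} 14} = \frac{5814}{44 \left(-6\right) 14} = \frac{5814}{\left(-264\right) 14} = \frac{5814}{-3696} = 5814 \left(- \frac{1}{3696}\right) = - \frac{969}{616}$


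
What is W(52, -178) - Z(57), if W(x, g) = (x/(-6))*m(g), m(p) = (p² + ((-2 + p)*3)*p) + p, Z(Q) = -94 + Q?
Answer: -1106055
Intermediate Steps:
m(p) = p + p² + p*(-6 + 3*p) (m(p) = (p² + (-6 + 3*p)*p) + p = (p² + p*(-6 + 3*p)) + p = p + p² + p*(-6 + 3*p))
W(x, g) = -g*x*(-5 + 4*g)/6 (W(x, g) = (x/(-6))*(g*(-5 + 4*g)) = (x*(-⅙))*(g*(-5 + 4*g)) = (-x/6)*(g*(-5 + 4*g)) = -g*x*(-5 + 4*g)/6)
W(52, -178) - Z(57) = (⅙)*(-178)*52*(5 - 4*(-178)) - (-94 + 57) = (⅙)*(-178)*52*(5 + 712) - 1*(-37) = (⅙)*(-178)*52*717 + 37 = -1106092 + 37 = -1106055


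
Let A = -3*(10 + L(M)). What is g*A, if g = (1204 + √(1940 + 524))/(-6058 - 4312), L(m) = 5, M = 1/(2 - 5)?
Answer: 5418/1037 + 18*√154/1037 ≈ 5.4401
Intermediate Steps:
M = -⅓ (M = 1/(-3) = -⅓ ≈ -0.33333)
g = -602/5185 - 2*√154/5185 (g = (1204 + √2464)/(-10370) = (1204 + 4*√154)*(-1/10370) = -602/5185 - 2*√154/5185 ≈ -0.12089)
A = -45 (A = -3*(10 + 5) = -3*15 = -45)
g*A = (-602/5185 - 2*√154/5185)*(-45) = 5418/1037 + 18*√154/1037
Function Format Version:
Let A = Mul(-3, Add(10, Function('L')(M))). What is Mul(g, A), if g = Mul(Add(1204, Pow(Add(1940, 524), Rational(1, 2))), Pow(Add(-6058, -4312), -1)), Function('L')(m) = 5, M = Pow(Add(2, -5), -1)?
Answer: Add(Rational(5418, 1037), Mul(Rational(18, 1037), Pow(154, Rational(1, 2)))) ≈ 5.4401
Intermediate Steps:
M = Rational(-1, 3) (M = Pow(-3, -1) = Rational(-1, 3) ≈ -0.33333)
g = Add(Rational(-602, 5185), Mul(Rational(-2, 5185), Pow(154, Rational(1, 2)))) (g = Mul(Add(1204, Pow(2464, Rational(1, 2))), Pow(-10370, -1)) = Mul(Add(1204, Mul(4, Pow(154, Rational(1, 2)))), Rational(-1, 10370)) = Add(Rational(-602, 5185), Mul(Rational(-2, 5185), Pow(154, Rational(1, 2)))) ≈ -0.12089)
A = -45 (A = Mul(-3, Add(10, 5)) = Mul(-3, 15) = -45)
Mul(g, A) = Mul(Add(Rational(-602, 5185), Mul(Rational(-2, 5185), Pow(154, Rational(1, 2)))), -45) = Add(Rational(5418, 1037), Mul(Rational(18, 1037), Pow(154, Rational(1, 2))))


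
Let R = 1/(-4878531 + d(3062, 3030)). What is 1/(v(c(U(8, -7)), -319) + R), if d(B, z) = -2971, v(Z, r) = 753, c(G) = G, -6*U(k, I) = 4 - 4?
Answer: 4881502/3675771005 ≈ 0.0013280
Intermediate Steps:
U(k, I) = 0 (U(k, I) = -(4 - 4)/6 = -⅙*0 = 0)
R = -1/4881502 (R = 1/(-4878531 - 2971) = 1/(-4881502) = -1/4881502 ≈ -2.0486e-7)
1/(v(c(U(8, -7)), -319) + R) = 1/(753 - 1/4881502) = 1/(3675771005/4881502) = 4881502/3675771005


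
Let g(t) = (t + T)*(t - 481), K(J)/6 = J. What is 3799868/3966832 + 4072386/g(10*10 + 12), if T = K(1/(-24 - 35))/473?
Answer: -453699483525307/4649491060836 ≈ -97.580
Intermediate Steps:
K(J) = 6*J
T = -6/27907 (T = (6/(-24 - 35))/473 = (6/(-59))*(1/473) = (6*(-1/59))*(1/473) = -6/59*1/473 = -6/27907 ≈ -0.00021500)
g(t) = (-481 + t)*(-6/27907 + t) (g(t) = (t - 6/27907)*(t - 481) = (-6/27907 + t)*(-481 + t) = (-481 + t)*(-6/27907 + t))
3799868/3966832 + 4072386/g(10*10 + 12) = 3799868/3966832 + 4072386/(2886/27907 + (10*10 + 12)**2 - 13423273*(10*10 + 12)/27907) = 3799868*(1/3966832) + 4072386/(2886/27907 + (100 + 12)**2 - 13423273*(100 + 12)/27907) = 949967/991708 + 4072386/(2886/27907 + 112**2 - 13423273/27907*112) = 949967/991708 + 4072386/(2886/27907 + 12544 - 1503406576/27907) = 949967/991708 + 4072386/(-1153338282/27907) = 949967/991708 + 4072386*(-27907/1153338282) = 949967/991708 - 18941346017/192223047 = -453699483525307/4649491060836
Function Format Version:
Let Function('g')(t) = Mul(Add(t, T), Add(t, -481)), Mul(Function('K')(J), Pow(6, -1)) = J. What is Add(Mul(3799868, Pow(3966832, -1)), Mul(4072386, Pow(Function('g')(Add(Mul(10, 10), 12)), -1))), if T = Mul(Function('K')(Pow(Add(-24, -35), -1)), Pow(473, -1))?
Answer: Rational(-453699483525307, 4649491060836) ≈ -97.580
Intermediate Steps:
Function('K')(J) = Mul(6, J)
T = Rational(-6, 27907) (T = Mul(Mul(6, Pow(Add(-24, -35), -1)), Pow(473, -1)) = Mul(Mul(6, Pow(-59, -1)), Rational(1, 473)) = Mul(Mul(6, Rational(-1, 59)), Rational(1, 473)) = Mul(Rational(-6, 59), Rational(1, 473)) = Rational(-6, 27907) ≈ -0.00021500)
Function('g')(t) = Mul(Add(-481, t), Add(Rational(-6, 27907), t)) (Function('g')(t) = Mul(Add(t, Rational(-6, 27907)), Add(t, -481)) = Mul(Add(Rational(-6, 27907), t), Add(-481, t)) = Mul(Add(-481, t), Add(Rational(-6, 27907), t)))
Add(Mul(3799868, Pow(3966832, -1)), Mul(4072386, Pow(Function('g')(Add(Mul(10, 10), 12)), -1))) = Add(Mul(3799868, Pow(3966832, -1)), Mul(4072386, Pow(Add(Rational(2886, 27907), Pow(Add(Mul(10, 10), 12), 2), Mul(Rational(-13423273, 27907), Add(Mul(10, 10), 12))), -1))) = Add(Mul(3799868, Rational(1, 3966832)), Mul(4072386, Pow(Add(Rational(2886, 27907), Pow(Add(100, 12), 2), Mul(Rational(-13423273, 27907), Add(100, 12))), -1))) = Add(Rational(949967, 991708), Mul(4072386, Pow(Add(Rational(2886, 27907), Pow(112, 2), Mul(Rational(-13423273, 27907), 112)), -1))) = Add(Rational(949967, 991708), Mul(4072386, Pow(Add(Rational(2886, 27907), 12544, Rational(-1503406576, 27907)), -1))) = Add(Rational(949967, 991708), Mul(4072386, Pow(Rational(-1153338282, 27907), -1))) = Add(Rational(949967, 991708), Mul(4072386, Rational(-27907, 1153338282))) = Add(Rational(949967, 991708), Rational(-18941346017, 192223047)) = Rational(-453699483525307, 4649491060836)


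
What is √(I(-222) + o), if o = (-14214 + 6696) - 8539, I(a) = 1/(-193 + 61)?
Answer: 5*I*√2797773/66 ≈ 126.72*I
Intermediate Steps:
I(a) = -1/132 (I(a) = 1/(-132) = -1/132)
o = -16057 (o = -7518 - 8539 = -16057)
√(I(-222) + o) = √(-1/132 - 16057) = √(-2119525/132) = 5*I*√2797773/66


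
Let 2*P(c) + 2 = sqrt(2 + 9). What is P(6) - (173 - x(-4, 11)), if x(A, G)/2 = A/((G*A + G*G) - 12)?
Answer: -11318/65 + sqrt(11)/2 ≈ -172.46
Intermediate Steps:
P(c) = -1 + sqrt(11)/2 (P(c) = -1 + sqrt(2 + 9)/2 = -1 + sqrt(11)/2)
x(A, G) = 2*A/(-12 + G**2 + A*G) (x(A, G) = 2*(A/((G*A + G*G) - 12)) = 2*(A/((A*G + G**2) - 12)) = 2*(A/((G**2 + A*G) - 12)) = 2*(A/(-12 + G**2 + A*G)) = 2*A/(-12 + G**2 + A*G))
P(6) - (173 - x(-4, 11)) = (-1 + sqrt(11)/2) - (173 - 2*(-4)/(-12 + 11**2 - 4*11)) = (-1 + sqrt(11)/2) - (173 - 2*(-4)/(-12 + 121 - 44)) = (-1 + sqrt(11)/2) - (173 - 2*(-4)/65) = (-1 + sqrt(11)/2) - (173 - 1*(-8/65)) = (-1 + sqrt(11)/2) - (173 + 8/65) = (-1 + sqrt(11)/2) - 1*11253/65 = (-1 + sqrt(11)/2) - 11253/65 = -11318/65 + sqrt(11)/2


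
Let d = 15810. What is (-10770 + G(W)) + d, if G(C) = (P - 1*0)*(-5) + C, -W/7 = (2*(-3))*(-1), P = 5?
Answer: 4973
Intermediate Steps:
W = -42 (W = -7*2*(-3)*(-1) = -(-42)*(-1) = -7*6 = -42)
G(C) = -25 + C (G(C) = (5 - 1*0)*(-5) + C = (5 + 0)*(-5) + C = 5*(-5) + C = -25 + C)
(-10770 + G(W)) + d = (-10770 + (-25 - 42)) + 15810 = (-10770 - 67) + 15810 = -10837 + 15810 = 4973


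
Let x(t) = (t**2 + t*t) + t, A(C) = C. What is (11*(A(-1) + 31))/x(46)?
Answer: 55/713 ≈ 0.077139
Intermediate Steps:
x(t) = t + 2*t**2 (x(t) = (t**2 + t**2) + t = 2*t**2 + t = t + 2*t**2)
(11*(A(-1) + 31))/x(46) = (11*(-1 + 31))/((46*(1 + 2*46))) = (11*30)/((46*(1 + 92))) = 330/((46*93)) = 330/4278 = 330*(1/4278) = 55/713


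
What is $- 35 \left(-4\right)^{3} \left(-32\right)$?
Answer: $-71680$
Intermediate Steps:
$- 35 \left(-4\right)^{3} \left(-32\right) = \left(-35\right) \left(-64\right) \left(-32\right) = 2240 \left(-32\right) = -71680$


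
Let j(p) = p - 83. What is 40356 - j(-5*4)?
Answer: 40459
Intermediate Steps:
j(p) = -83 + p
40356 - j(-5*4) = 40356 - (-83 - 5*4) = 40356 - (-83 - 20) = 40356 - 1*(-103) = 40356 + 103 = 40459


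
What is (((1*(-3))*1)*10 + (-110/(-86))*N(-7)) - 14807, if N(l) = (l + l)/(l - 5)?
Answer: -3827561/258 ≈ -14836.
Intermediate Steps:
N(l) = 2*l/(-5 + l) (N(l) = (2*l)/(-5 + l) = 2*l/(-5 + l))
(((1*(-3))*1)*10 + (-110/(-86))*N(-7)) - 14807 = (((1*(-3))*1)*10 + (-110/(-86))*(2*(-7)/(-5 - 7))) - 14807 = (-3*1*10 + (-110*(-1/86))*(2*(-7)/(-12))) - 14807 = (-3*10 + 55*(2*(-7)*(-1/12))/43) - 14807 = (-30 + (55/43)*(7/6)) - 14807 = (-30 + 385/258) - 14807 = -7355/258 - 14807 = -3827561/258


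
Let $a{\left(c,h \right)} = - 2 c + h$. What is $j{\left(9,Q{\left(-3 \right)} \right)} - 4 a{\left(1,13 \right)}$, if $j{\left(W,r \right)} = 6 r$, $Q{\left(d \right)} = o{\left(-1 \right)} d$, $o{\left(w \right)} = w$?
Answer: $-26$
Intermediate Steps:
$Q{\left(d \right)} = - d$
$a{\left(c,h \right)} = h - 2 c$
$j{\left(9,Q{\left(-3 \right)} \right)} - 4 a{\left(1,13 \right)} = 6 \left(\left(-1\right) \left(-3\right)\right) - 4 \left(13 - 2\right) = 6 \cdot 3 - 4 \left(13 - 2\right) = 18 - 44 = -26$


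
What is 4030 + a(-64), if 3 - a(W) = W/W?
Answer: 4032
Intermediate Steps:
a(W) = 2 (a(W) = 3 - W/W = 3 - 1*1 = 3 - 1 = 2)
4030 + a(-64) = 4030 + 2 = 4032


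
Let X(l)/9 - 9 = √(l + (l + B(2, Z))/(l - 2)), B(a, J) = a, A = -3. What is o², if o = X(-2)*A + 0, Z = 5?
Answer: 57591 + 13122*I*√2 ≈ 57591.0 + 18557.0*I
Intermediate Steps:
X(l) = 81 + 9*√(l + (2 + l)/(-2 + l)) (X(l) = 81 + 9*√(l + (l + 2)/(l - 2)) = 81 + 9*√(l + (2 + l)/(-2 + l)))
o = -243 - 27*I*√2 (o = (81 + 9*√((2 + (-2)² - 1*(-2))/(-2 - 2)))*(-3) + 0 = (81 + 9*√((2 + 4 + 2)/(-4)))*(-3) + 0 = (81 + 9*√(-¼*8))*(-3) + 0 = (81 + 9*√(-2))*(-3) + 0 = (81 + 9*(I*√2))*(-3) + 0 = (81 + 9*I*√2)*(-3) + 0 = (-243 - 27*I*√2) + 0 = -243 - 27*I*√2 ≈ -243.0 - 38.184*I)
o² = (-243 - 27*I*√2)²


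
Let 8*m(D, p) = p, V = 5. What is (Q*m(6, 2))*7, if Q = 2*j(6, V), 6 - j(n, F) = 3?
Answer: 21/2 ≈ 10.500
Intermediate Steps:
m(D, p) = p/8
j(n, F) = 3 (j(n, F) = 6 - 1*3 = 6 - 3 = 3)
Q = 6 (Q = 2*3 = 6)
(Q*m(6, 2))*7 = (6*((⅛)*2))*7 = (6*(¼))*7 = (3/2)*7 = 21/2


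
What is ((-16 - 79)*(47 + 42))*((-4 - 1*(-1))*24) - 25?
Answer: 608735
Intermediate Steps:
((-16 - 79)*(47 + 42))*((-4 - 1*(-1))*24) - 25 = (-95*89)*((-4 + 1)*24) - 25 = -(-25365)*24 - 25 = -8455*(-72) - 25 = 608760 - 25 = 608735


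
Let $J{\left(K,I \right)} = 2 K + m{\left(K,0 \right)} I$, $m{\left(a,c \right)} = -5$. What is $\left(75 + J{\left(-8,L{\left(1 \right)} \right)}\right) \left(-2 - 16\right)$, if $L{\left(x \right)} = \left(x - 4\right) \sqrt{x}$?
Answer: $-1332$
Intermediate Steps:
$L{\left(x \right)} = \sqrt{x} \left(-4 + x\right)$ ($L{\left(x \right)} = \left(-4 + x\right) \sqrt{x} = \sqrt{x} \left(-4 + x\right)$)
$J{\left(K,I \right)} = - 5 I + 2 K$ ($J{\left(K,I \right)} = 2 K - 5 I = - 5 I + 2 K$)
$\left(75 + J{\left(-8,L{\left(1 \right)} \right)}\right) \left(-2 - 16\right) = \left(75 - \left(16 + 5 \sqrt{1} \left(-4 + 1\right)\right)\right) \left(-2 - 16\right) = \left(75 - \left(16 + 5 \cdot 1 \left(-3\right)\right)\right) \left(-18\right) = \left(75 - 1\right) \left(-18\right) = 74 \left(-18\right) = -1332$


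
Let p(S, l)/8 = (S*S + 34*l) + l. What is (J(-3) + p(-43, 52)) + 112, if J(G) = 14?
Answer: 29478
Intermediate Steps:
p(S, l) = 8*S² + 280*l (p(S, l) = 8*((S*S + 34*l) + l) = 8*((S² + 34*l) + l) = 8*(S² + 35*l) = 8*S² + 280*l)
(J(-3) + p(-43, 52)) + 112 = (14 + (8*(-43)² + 280*52)) + 112 = (14 + (8*1849 + 14560)) + 112 = (14 + (14792 + 14560)) + 112 = (14 + 29352) + 112 = 29366 + 112 = 29478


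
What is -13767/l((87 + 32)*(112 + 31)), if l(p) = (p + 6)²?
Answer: -13767/289782529 ≈ -4.7508e-5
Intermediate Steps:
l(p) = (6 + p)²
-13767/l((87 + 32)*(112 + 31)) = -13767/(6 + (87 + 32)*(112 + 31))² = -13767/(6 + 119*143)² = -13767/(6 + 17017)² = -13767/(17023²) = -13767/289782529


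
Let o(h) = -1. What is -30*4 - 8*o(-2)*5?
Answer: -80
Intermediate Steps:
-30*4 - 8*o(-2)*5 = -30*4 - 8*(-1)*5 = -120 - (-8)*5 = -120 - 1*(-40) = -120 + 40 = -80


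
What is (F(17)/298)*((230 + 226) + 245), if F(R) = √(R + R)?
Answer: 701*√34/298 ≈ 13.716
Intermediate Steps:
F(R) = √2*√R (F(R) = √(2*R) = √2*√R)
(F(17)/298)*((230 + 226) + 245) = ((√2*√17)/298)*((230 + 226) + 245) = (√34*(1/298))*(456 + 245) = (√34/298)*701 = 701*√34/298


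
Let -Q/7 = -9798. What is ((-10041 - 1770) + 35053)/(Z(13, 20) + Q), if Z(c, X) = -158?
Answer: 11621/34214 ≈ 0.33966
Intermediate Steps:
Q = 68586 (Q = -7*(-9798) = 68586)
((-10041 - 1770) + 35053)/(Z(13, 20) + Q) = ((-10041 - 1770) + 35053)/(-158 + 68586) = (-11811 + 35053)/68428 = 23242*(1/68428) = 11621/34214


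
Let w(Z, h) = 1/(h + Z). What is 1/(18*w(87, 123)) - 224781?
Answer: -674308/3 ≈ -2.2477e+5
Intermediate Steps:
w(Z, h) = 1/(Z + h)
1/(18*w(87, 123)) - 224781 = 1/(18/(87 + 123)) - 224781 = 1/(18/210) - 224781 = 1/(18*(1/210)) - 224781 = 1/(3/35) - 224781 = 35/3 - 224781 = -674308/3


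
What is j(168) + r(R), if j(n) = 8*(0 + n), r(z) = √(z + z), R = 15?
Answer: 1344 + √30 ≈ 1349.5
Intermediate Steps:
r(z) = √2*√z (r(z) = √(2*z) = √2*√z)
j(n) = 8*n
j(168) + r(R) = 8*168 + √2*√15 = 1344 + √30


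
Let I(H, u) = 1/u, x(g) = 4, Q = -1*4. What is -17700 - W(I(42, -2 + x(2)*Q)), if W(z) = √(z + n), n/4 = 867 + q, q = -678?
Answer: -17700 - √27214/6 ≈ -17728.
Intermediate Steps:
Q = -4
n = 756 (n = 4*(867 - 678) = 4*189 = 756)
W(z) = √(756 + z) (W(z) = √(z + 756) = √(756 + z))
-17700 - W(I(42, -2 + x(2)*Q)) = -17700 - √(756 + 1/(-2 + 4*(-4))) = -17700 - √(756 + 1/(-2 - 16)) = -17700 - √(756 + 1/(-18)) = -17700 - √(756 - 1/18) = -17700 - √(13607/18) = -17700 - √27214/6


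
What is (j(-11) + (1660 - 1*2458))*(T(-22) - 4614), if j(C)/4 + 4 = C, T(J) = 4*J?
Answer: 4034316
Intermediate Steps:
j(C) = -16 + 4*C
(j(-11) + (1660 - 1*2458))*(T(-22) - 4614) = ((-16 + 4*(-11)) + (1660 - 1*2458))*(4*(-22) - 4614) = ((-16 - 44) + (1660 - 2458))*(-88 - 4614) = (-60 - 798)*(-4702) = -858*(-4702) = 4034316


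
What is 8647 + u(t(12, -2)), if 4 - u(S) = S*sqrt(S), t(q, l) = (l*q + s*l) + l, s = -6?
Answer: 8651 + 14*I*sqrt(14) ≈ 8651.0 + 52.383*I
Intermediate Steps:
t(q, l) = -5*l + l*q (t(q, l) = (l*q - 6*l) + l = (-6*l + l*q) + l = -5*l + l*q)
u(S) = 4 - S**(3/2) (u(S) = 4 - S*sqrt(S) = 4 - S**(3/2))
8647 + u(t(12, -2)) = 8647 + (4 - (-2*(-5 + 12))**(3/2)) = 8647 + (4 - (-2*7)**(3/2)) = 8647 + (4 - (-14)**(3/2)) = 8647 + (4 - (-14)*I*sqrt(14)) = 8647 + (4 + 14*I*sqrt(14)) = 8651 + 14*I*sqrt(14)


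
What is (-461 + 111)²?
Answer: 122500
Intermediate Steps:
(-461 + 111)² = (-350)² = 122500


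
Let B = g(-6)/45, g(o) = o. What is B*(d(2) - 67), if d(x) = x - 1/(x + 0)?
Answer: 131/15 ≈ 8.7333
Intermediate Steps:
B = -2/15 (B = -6/45 = -6*1/45 = -2/15 ≈ -0.13333)
d(x) = x - 1/x
B*(d(2) - 67) = -2*((2 - 1/2) - 67)/15 = -2*((2 - 1*½) - 67)/15 = -2*((2 - ½) - 67)/15 = -2*(3/2 - 67)/15 = -2/15*(-131/2) = 131/15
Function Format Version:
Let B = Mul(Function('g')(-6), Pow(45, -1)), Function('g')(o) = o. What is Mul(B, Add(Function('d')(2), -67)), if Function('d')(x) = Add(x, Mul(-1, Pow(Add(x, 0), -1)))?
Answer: Rational(131, 15) ≈ 8.7333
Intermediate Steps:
B = Rational(-2, 15) (B = Mul(-6, Pow(45, -1)) = Mul(-6, Rational(1, 45)) = Rational(-2, 15) ≈ -0.13333)
Function('d')(x) = Add(x, Mul(-1, Pow(x, -1)))
Mul(B, Add(Function('d')(2), -67)) = Mul(Rational(-2, 15), Add(Add(2, Mul(-1, Pow(2, -1))), -67)) = Mul(Rational(-2, 15), Add(Add(2, Mul(-1, Rational(1, 2))), -67)) = Mul(Rational(-2, 15), Add(Add(2, Rational(-1, 2)), -67)) = Mul(Rational(-2, 15), Add(Rational(3, 2), -67)) = Mul(Rational(-2, 15), Rational(-131, 2)) = Rational(131, 15)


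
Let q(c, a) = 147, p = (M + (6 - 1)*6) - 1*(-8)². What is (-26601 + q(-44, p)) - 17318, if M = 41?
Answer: -43772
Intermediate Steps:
p = 7 (p = (41 + (6 - 1)*6) - 1*(-8)² = (41 + 5*6) - 1*64 = (41 + 30) - 64 = 71 - 64 = 7)
(-26601 + q(-44, p)) - 17318 = (-26601 + 147) - 17318 = -26454 - 17318 = -43772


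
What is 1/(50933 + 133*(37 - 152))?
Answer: 1/35638 ≈ 2.8060e-5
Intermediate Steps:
1/(50933 + 133*(37 - 152)) = 1/(50933 + 133*(-115)) = 1/(50933 - 15295) = 1/35638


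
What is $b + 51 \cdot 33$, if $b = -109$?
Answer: $1574$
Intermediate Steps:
$b + 51 \cdot 33 = -109 + 51 \cdot 33 = -109 + 1683 = 1574$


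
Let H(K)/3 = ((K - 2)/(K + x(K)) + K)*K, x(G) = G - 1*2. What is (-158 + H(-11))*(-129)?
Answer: -193113/8 ≈ -24139.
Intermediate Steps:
x(G) = -2 + G (x(G) = G - 2 = -2 + G)
H(K) = 3*K*(K + (-2 + K)/(-2 + 2*K)) (H(K) = 3*(((K - 2)/(K + (-2 + K)) + K)*K) = 3*(((-2 + K)/(-2 + 2*K) + K)*K) = 3*((K + (-2 + K)/(-2 + 2*K))*K) = 3*(K*(K + (-2 + K)/(-2 + 2*K))) = 3*K*(K + (-2 + K)/(-2 + 2*K)))
(-158 + H(-11))*(-129) = (-158 + (3/2)*(-11)*(-2 - 1*(-11) + 2*(-11)²)/(-1 - 11))*(-129) = (-158 + (3/2)*(-11)*(-2 + 11 + 2*121)/(-12))*(-129) = (-158 + (3/2)*(-11)*(-1/12)*(-2 + 11 + 242))*(-129) = (-158 + (3/2)*(-11)*(-1/12)*251)*(-129) = (-158 + 2761/8)*(-129) = (1497/8)*(-129) = -193113/8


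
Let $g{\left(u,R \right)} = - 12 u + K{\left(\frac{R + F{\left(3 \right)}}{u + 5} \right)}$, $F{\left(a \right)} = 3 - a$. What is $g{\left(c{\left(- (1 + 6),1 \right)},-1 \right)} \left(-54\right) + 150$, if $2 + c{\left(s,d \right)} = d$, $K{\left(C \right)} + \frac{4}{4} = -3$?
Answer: $-282$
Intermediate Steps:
$K{\left(C \right)} = -4$ ($K{\left(C \right)} = -1 - 3 = -4$)
$c{\left(s,d \right)} = -2 + d$
$g{\left(u,R \right)} = -4 - 12 u$ ($g{\left(u,R \right)} = - 12 u - 4 = -4 - 12 u$)
$g{\left(c{\left(- (1 + 6),1 \right)},-1 \right)} \left(-54\right) + 150 = \left(-4 - 12 \left(-2 + 1\right)\right) \left(-54\right) + 150 = \left(-4 - -12\right) \left(-54\right) + 150 = \left(-4 + 12\right) \left(-54\right) + 150 = 8 \left(-54\right) + 150 = -432 + 150 = -282$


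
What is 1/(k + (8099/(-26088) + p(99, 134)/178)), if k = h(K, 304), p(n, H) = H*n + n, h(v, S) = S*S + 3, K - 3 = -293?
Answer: 2321832/214755003857 ≈ 1.0812e-5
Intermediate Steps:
K = -290 (K = 3 - 293 = -290)
h(v, S) = 3 + S**2 (h(v, S) = S**2 + 3 = 3 + S**2)
p(n, H) = n + H*n
k = 92419 (k = 3 + 304**2 = 3 + 92416 = 92419)
1/(k + (8099/(-26088) + p(99, 134)/178)) = 1/(92419 + (8099/(-26088) + (99*(1 + 134))/178)) = 1/(92419 + (8099*(-1/26088) + (99*135)*(1/178))) = 1/(92419 + (-8099/26088 + 13365*(1/178))) = 1/(92419 + (-8099/26088 + 13365/178)) = 1/(92419 + 173612249/2321832) = 1/(214755003857/2321832) = 2321832/214755003857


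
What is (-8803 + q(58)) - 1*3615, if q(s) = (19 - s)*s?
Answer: -14680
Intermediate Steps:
q(s) = s*(19 - s)
(-8803 + q(58)) - 1*3615 = (-8803 + 58*(19 - 1*58)) - 1*3615 = (-8803 + 58*(19 - 58)) - 3615 = (-8803 + 58*(-39)) - 3615 = (-8803 - 2262) - 3615 = -11065 - 3615 = -14680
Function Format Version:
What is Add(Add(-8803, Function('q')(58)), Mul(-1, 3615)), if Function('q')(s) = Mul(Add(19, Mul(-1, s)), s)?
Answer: -14680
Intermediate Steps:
Function('q')(s) = Mul(s, Add(19, Mul(-1, s)))
Add(Add(-8803, Function('q')(58)), Mul(-1, 3615)) = Add(Add(-8803, Mul(58, Add(19, Mul(-1, 58)))), Mul(-1, 3615)) = Add(Add(-8803, Mul(58, Add(19, -58))), -3615) = Add(Add(-8803, Mul(58, -39)), -3615) = Add(Add(-8803, -2262), -3615) = Add(-11065, -3615) = -14680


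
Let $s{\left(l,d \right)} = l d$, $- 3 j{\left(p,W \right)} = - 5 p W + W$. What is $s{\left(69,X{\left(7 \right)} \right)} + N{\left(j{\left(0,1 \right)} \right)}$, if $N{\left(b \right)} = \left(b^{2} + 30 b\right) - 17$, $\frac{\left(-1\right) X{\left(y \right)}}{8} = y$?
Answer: $- \frac{35018}{9} \approx -3890.9$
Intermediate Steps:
$X{\left(y \right)} = - 8 y$
$j{\left(p,W \right)} = - \frac{W}{3} + \frac{5 W p}{3}$ ($j{\left(p,W \right)} = - \frac{- 5 p W + W}{3} = - \frac{- 5 W p + W}{3} = - \frac{W - 5 W p}{3} = - \frac{W}{3} + \frac{5 W p}{3}$)
$N{\left(b \right)} = -17 + b^{2} + 30 b$
$s{\left(l,d \right)} = d l$
$s{\left(69,X{\left(7 \right)} \right)} + N{\left(j{\left(0,1 \right)} \right)} = \left(-8\right) 7 \cdot 69 + \left(-17 + \left(\frac{1}{3} \cdot 1 \left(-1 + 5 \cdot 0\right)\right)^{2} + 30 \cdot \frac{1}{3} \cdot 1 \left(-1 + 5 \cdot 0\right)\right) = \left(-56\right) 69 + \left(-17 + \left(\frac{1}{3} \cdot 1 \left(-1 + 0\right)\right)^{2} + 30 \cdot \frac{1}{3} \cdot 1 \left(-1 + 0\right)\right) = -3864 + \left(-17 + \left(\frac{1}{3} \cdot 1 \left(-1\right)\right)^{2} + 30 \cdot \frac{1}{3} \cdot 1 \left(-1\right)\right) = -3864 + \left(-17 + \left(- \frac{1}{3}\right)^{2} + 30 \left(- \frac{1}{3}\right)\right) = -3864 - \frac{242}{9} = - \frac{35018}{9}$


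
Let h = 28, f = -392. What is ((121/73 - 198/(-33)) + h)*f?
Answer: -1020376/73 ≈ -13978.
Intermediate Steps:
((121/73 - 198/(-33)) + h)*f = ((121/73 - 198/(-33)) + 28)*(-392) = ((121*(1/73) - 198*(-1/33)) + 28)*(-392) = ((121/73 + 6) + 28)*(-392) = (559/73 + 28)*(-392) = (2603/73)*(-392) = -1020376/73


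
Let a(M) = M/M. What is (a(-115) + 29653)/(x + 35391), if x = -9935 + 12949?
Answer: 29654/38405 ≈ 0.77214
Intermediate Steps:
a(M) = 1
x = 3014
(a(-115) + 29653)/(x + 35391) = (1 + 29653)/(3014 + 35391) = 29654/38405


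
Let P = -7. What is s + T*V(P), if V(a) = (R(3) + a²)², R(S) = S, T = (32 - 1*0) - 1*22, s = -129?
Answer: 26911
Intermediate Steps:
T = 10 (T = (32 + 0) - 22 = 32 - 22 = 10)
V(a) = (3 + a²)²
s + T*V(P) = -129 + 10*(3 + (-7)²)² = -129 + 10*(3 + 49)² = -129 + 10*52² = -129 + 10*2704 = -129 + 27040 = 26911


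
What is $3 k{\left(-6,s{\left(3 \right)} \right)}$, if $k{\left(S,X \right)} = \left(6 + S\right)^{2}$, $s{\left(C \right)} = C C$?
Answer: $0$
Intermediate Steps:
$s{\left(C \right)} = C^{2}$
$3 k{\left(-6,s{\left(3 \right)} \right)} = 3 \left(6 - 6\right)^{2} = 3 \cdot 0^{2} = 3 \cdot 0 = 0$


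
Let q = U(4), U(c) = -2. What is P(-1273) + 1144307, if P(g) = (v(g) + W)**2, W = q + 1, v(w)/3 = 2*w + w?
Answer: 132430071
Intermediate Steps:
q = -2
v(w) = 9*w (v(w) = 3*(2*w + w) = 3*(3*w) = 9*w)
W = -1 (W = -2 + 1 = -1)
P(g) = (-1 + 9*g)**2 (P(g) = (9*g - 1)**2 = (-1 + 9*g)**2)
P(-1273) + 1144307 = (-1 + 9*(-1273))**2 + 1144307 = (-1 - 11457)**2 + 1144307 = (-11458)**2 + 1144307 = 131285764 + 1144307 = 132430071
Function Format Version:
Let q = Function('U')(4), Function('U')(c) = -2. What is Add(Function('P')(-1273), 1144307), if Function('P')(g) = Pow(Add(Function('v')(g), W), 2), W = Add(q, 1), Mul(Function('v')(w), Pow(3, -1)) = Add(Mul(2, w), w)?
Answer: 132430071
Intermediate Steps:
q = -2
Function('v')(w) = Mul(9, w) (Function('v')(w) = Mul(3, Add(Mul(2, w), w)) = Mul(3, Mul(3, w)) = Mul(9, w))
W = -1 (W = Add(-2, 1) = -1)
Function('P')(g) = Pow(Add(-1, Mul(9, g)), 2) (Function('P')(g) = Pow(Add(Mul(9, g), -1), 2) = Pow(Add(-1, Mul(9, g)), 2))
Add(Function('P')(-1273), 1144307) = Add(Pow(Add(-1, Mul(9, -1273)), 2), 1144307) = Add(Pow(Add(-1, -11457), 2), 1144307) = Add(Pow(-11458, 2), 1144307) = Add(131285764, 1144307) = 132430071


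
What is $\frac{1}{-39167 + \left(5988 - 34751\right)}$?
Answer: $- \frac{1}{67930} \approx -1.4721 \cdot 10^{-5}$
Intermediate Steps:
$\frac{1}{-39167 + \left(5988 - 34751\right)} = \frac{1}{-39167 - 28763} = \frac{1}{-67930} = - \frac{1}{67930}$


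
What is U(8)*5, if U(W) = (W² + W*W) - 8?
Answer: 600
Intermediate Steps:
U(W) = -8 + 2*W² (U(W) = (W² + W²) - 8 = 2*W² - 8 = -8 + 2*W²)
U(8)*5 = (-8 + 2*8²)*5 = (-8 + 2*64)*5 = (-8 + 128)*5 = 120*5 = 600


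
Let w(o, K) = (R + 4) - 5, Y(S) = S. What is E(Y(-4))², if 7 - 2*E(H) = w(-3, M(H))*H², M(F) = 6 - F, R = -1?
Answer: 1521/4 ≈ 380.25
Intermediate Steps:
w(o, K) = -2 (w(o, K) = (-1 + 4) - 5 = 3 - 5 = -2)
E(H) = 7/2 + H² (E(H) = 7/2 - (-1)*H² = 7/2 + H²)
E(Y(-4))² = (7/2 + (-4)²)² = (7/2 + 16)² = (39/2)² = 1521/4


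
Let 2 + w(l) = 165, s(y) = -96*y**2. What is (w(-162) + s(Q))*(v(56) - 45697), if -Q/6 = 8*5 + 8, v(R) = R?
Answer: 363414682501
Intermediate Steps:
Q = -288 (Q = -6*(8*5 + 8) = -6*(40 + 8) = -6*48 = -288)
w(l) = 163 (w(l) = -2 + 165 = 163)
(w(-162) + s(Q))*(v(56) - 45697) = (163 - 96*(-288)**2)*(56 - 45697) = (163 - 96*82944)*(-45641) = (163 - 7962624)*(-45641) = -7962461*(-45641) = 363414682501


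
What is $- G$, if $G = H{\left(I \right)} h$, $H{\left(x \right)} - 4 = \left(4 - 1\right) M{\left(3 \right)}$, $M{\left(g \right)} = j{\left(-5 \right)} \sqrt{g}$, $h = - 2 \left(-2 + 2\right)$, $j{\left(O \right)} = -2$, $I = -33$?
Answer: $0$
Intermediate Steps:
$h = 0$ ($h = \left(-2\right) 0 = 0$)
$M{\left(g \right)} = - 2 \sqrt{g}$
$H{\left(x \right)} = 4 - 6 \sqrt{3}$ ($H{\left(x \right)} = 4 + \left(4 - 1\right) \left(- 2 \sqrt{3}\right) = 4 + 3 \left(- 2 \sqrt{3}\right) = 4 - 6 \sqrt{3}$)
$G = 0$ ($G = \left(4 - 6 \sqrt{3}\right) 0 = 0$)
$- G = \left(-1\right) 0 = 0$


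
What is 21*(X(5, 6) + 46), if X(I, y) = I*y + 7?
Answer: 1743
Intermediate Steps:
X(I, y) = 7 + I*y
21*(X(5, 6) + 46) = 21*((7 + 5*6) + 46) = 21*((7 + 30) + 46) = 21*(37 + 46) = 21*83 = 1743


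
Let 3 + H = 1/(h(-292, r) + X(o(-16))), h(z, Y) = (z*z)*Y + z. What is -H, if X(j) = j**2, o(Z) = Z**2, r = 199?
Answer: 51098339/17032780 ≈ 3.0000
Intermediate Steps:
h(z, Y) = z + Y*z**2 (h(z, Y) = z**2*Y + z = Y*z**2 + z = z + Y*z**2)
H = -51098339/17032780 (H = -3 + 1/(-292*(1 + 199*(-292)) + ((-16)**2)**2) = -3 + 1/(-292*(1 - 58108) + 256**2) = -3 + 1/(-292*(-58107) + 65536) = -3 + 1/(16967244 + 65536) = -3 + 1/17032780 = -51098339/17032780 ≈ -3.0000)
-H = -1*(-51098339/17032780) = 51098339/17032780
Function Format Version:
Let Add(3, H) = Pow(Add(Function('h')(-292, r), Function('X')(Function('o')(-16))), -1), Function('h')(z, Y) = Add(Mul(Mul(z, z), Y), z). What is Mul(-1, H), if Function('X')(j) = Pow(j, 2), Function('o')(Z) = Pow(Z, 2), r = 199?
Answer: Rational(51098339, 17032780) ≈ 3.0000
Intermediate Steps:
Function('h')(z, Y) = Add(z, Mul(Y, Pow(z, 2))) (Function('h')(z, Y) = Add(Mul(Pow(z, 2), Y), z) = Add(Mul(Y, Pow(z, 2)), z) = Add(z, Mul(Y, Pow(z, 2))))
H = Rational(-51098339, 17032780) (H = Add(-3, Pow(Add(Mul(-292, Add(1, Mul(199, -292))), Pow(Pow(-16, 2), 2)), -1)) = Add(-3, Pow(Add(Mul(-292, Add(1, -58108)), Pow(256, 2)), -1)) = Add(-3, Pow(Add(Mul(-292, -58107), 65536), -1)) = Add(-3, Pow(Add(16967244, 65536), -1)) = Add(-3, Pow(17032780, -1)) = Add(-3, Rational(1, 17032780)) = Rational(-51098339, 17032780) ≈ -3.0000)
Mul(-1, H) = Mul(-1, Rational(-51098339, 17032780)) = Rational(51098339, 17032780)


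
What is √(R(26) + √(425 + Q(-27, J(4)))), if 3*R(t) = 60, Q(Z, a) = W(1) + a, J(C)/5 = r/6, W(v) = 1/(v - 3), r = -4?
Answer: √(720 + 114*√42)/6 ≈ 6.3657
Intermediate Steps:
W(v) = 1/(-3 + v)
J(C) = -10/3 (J(C) = 5*(-4/6) = 5*(-4*⅙) = 5*(-⅔) = -10/3)
Q(Z, a) = -½ + a (Q(Z, a) = 1/(-3 + 1) + a = 1/(-2) + a = -½ + a)
R(t) = 20 (R(t) = (⅓)*60 = 20)
√(R(26) + √(425 + Q(-27, J(4)))) = √(20 + √(425 + (-½ - 10/3))) = √(20 + √(425 - 23/6)) = √(20 + √(2527/6)) = √(20 + 19*√42/6)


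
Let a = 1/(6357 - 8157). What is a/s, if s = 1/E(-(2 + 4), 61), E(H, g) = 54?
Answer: -3/100 ≈ -0.030000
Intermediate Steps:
a = -1/1800 (a = 1/(-1800) = -1/1800 ≈ -0.00055556)
s = 1/54 ≈ 0.018519
a/s = -1/(1800*1/54) = -1/1800*54 = -3/100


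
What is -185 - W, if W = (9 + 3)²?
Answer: -329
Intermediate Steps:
W = 144 (W = 12² = 144)
-185 - W = -185 - 1*144 = -185 - 144 = -329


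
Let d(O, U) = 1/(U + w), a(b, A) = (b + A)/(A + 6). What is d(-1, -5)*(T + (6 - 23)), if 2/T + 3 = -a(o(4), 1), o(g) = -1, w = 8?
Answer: -53/9 ≈ -5.8889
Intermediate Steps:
a(b, A) = (A + b)/(6 + A)
d(O, U) = 1/(8 + U) (d(O, U) = 1/(U + 8) = 1/(8 + U))
T = -2/3 (T = 2/(-3 - (1 - 1)/(6 + 1)) = 2/(-3 - 0/7) = 2/(-3 - 1*0) = 2/(-3 + 0) = 2/(-3) = 2*(-1/3) = -2/3 ≈ -0.66667)
d(-1, -5)*(T + (6 - 23)) = (-2/3 + (6 - 23))/(8 - 5) = (-2/3 - 17)/3 = (1/3)*(-53/3) = -53/9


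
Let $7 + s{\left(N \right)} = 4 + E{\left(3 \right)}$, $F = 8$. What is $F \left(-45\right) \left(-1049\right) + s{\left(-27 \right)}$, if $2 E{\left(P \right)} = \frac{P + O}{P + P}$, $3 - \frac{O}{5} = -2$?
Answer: $\frac{1132918}{3} \approx 3.7764 \cdot 10^{5}$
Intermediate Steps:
$O = 25$ ($O = 15 - -10 = 15 + 10 = 25$)
$E{\left(P \right)} = \frac{25 + P}{4 P}$ ($E{\left(P \right)} = \frac{\left(P + 25\right) \frac{1}{P + P}}{2} = \frac{\left(25 + P\right) \frac{1}{2 P}}{2} = \frac{\frac{1}{2} \frac{1}{P} \left(25 + P\right)}{2} = \frac{25 + P}{4 P}$)
$s{\left(N \right)} = - \frac{2}{3}$ ($s{\left(N \right)} = -7 + \left(4 + \frac{25 + 3}{4 \cdot 3}\right) = -7 + \left(4 + \frac{1}{4} \cdot \frac{1}{3} \cdot 28\right) = -7 + \left(4 + \frac{7}{3}\right) = -7 + \frac{19}{3} = - \frac{2}{3}$)
$F \left(-45\right) \left(-1049\right) + s{\left(-27 \right)} = 8 \left(-45\right) \left(-1049\right) - \frac{2}{3} = \left(-360\right) \left(-1049\right) - \frac{2}{3} = 377640 - \frac{2}{3} = \frac{1132918}{3}$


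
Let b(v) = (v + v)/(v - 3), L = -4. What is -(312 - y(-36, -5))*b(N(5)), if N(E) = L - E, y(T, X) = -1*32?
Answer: -516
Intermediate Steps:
y(T, X) = -32
N(E) = -4 - E
b(v) = 2*v/(-3 + v) (b(v) = (2*v)/(-3 + v) = 2*v/(-3 + v))
-(312 - y(-36, -5))*b(N(5)) = -(312 - 1*(-32))*2*(-4 - 1*5)/(-3 + (-4 - 1*5)) = -(312 + 32)*2*(-4 - 5)/(-3 + (-4 - 5)) = -344*2*(-9)/(-3 - 9) = -344*2*(-9)/(-12) = -344*2*(-9)*(-1/12) = -344*3/2 = -1*516 = -516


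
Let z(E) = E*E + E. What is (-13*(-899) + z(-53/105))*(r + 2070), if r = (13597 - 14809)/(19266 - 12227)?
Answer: 625743406952014/25868325 ≈ 2.4190e+7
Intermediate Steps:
r = -1212/7039 ≈ -0.17218
z(E) = E + E² (z(E) = E² + E = E + E²)
(-13*(-899) + z(-53/105))*(r + 2070) = (-13*(-899) + (-53/105)*(1 - 53/105))*(-1212/7039 + 2070) = (11687 + (-53*1/105)*(1 - 53*1/105))*(14569518/7039) = (11687 - 53*(1 - 53/105)/105)*(14569518/7039) = (11687 - 53/105*52/105)*(14569518/7039) = (11687 - 2756/11025)*(14569518/7039) = (128846419/11025)*(14569518/7039) = 625743406952014/25868325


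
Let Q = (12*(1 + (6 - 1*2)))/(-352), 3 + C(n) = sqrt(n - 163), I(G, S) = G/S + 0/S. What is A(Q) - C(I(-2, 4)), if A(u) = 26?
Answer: 29 - I*sqrt(654)/2 ≈ 29.0 - 12.787*I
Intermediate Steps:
I(G, S) = G/S (I(G, S) = G/S + 0 = G/S)
C(n) = -3 + sqrt(-163 + n) (C(n) = -3 + sqrt(n - 163) = -3 + sqrt(-163 + n))
Q = -15/88 (Q = (12*(1 + (6 - 2)))*(-1/352) = (12*(1 + 4))*(-1/352) = (12*5)*(-1/352) = 60*(-1/352) = -15/88 ≈ -0.17045)
A(Q) - C(I(-2, 4)) = 26 - (-3 + sqrt(-163 - 2/4)) = 26 - (-3 + sqrt(-163 - 2*1/4)) = 26 - (-3 + sqrt(-163 - 1/2)) = 26 - (-3 + sqrt(-327/2)) = 26 - (-3 + I*sqrt(654)/2) = 26 + (3 - I*sqrt(654)/2) = 29 - I*sqrt(654)/2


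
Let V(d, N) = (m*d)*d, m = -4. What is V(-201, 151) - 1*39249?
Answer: -200853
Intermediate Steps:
V(d, N) = -4*d² (V(d, N) = (-4*d)*d = -4*d²)
V(-201, 151) - 1*39249 = -4*(-201)² - 1*39249 = -4*40401 - 39249 = -161604 - 39249 = -200853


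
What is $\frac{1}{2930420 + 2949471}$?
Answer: $\frac{1}{5879891} \approx 1.7007 \cdot 10^{-7}$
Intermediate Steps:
$\frac{1}{2930420 + 2949471} = \frac{1}{5879891}$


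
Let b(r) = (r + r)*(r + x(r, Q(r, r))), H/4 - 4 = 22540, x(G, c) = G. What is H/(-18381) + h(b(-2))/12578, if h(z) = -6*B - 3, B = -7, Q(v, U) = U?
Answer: -1133516869/231196218 ≈ -4.9028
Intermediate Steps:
H = 90176 (H = 16 + 4*22540 = 16 + 90160 = 90176)
b(r) = 4*r**2 (b(r) = (r + r)*(r + r) = (2*r)*(2*r) = 4*r**2)
h(z) = 39 (h(z) = -6*(-7) - 3 = 42 - 3 = 39)
H/(-18381) + h(b(-2))/12578 = 90176/(-18381) + 39/12578 = 90176*(-1/18381) + 39*(1/12578) = -90176/18381 + 39/12578 = -1133516869/231196218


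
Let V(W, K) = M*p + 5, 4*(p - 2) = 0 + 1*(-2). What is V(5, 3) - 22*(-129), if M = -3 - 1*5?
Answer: 2831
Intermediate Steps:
p = 3/2 (p = 2 + (0 + 1*(-2))/4 = 2 + (0 - 2)/4 = 2 + (¼)*(-2) = 2 - ½ = 3/2 ≈ 1.5000)
M = -8 (M = -3 - 5 = -8)
V(W, K) = -7 (V(W, K) = -8*3/2 + 5 = -12 + 5 = -7)
V(5, 3) - 22*(-129) = -7 - 22*(-129) = -7 + 2838 = 2831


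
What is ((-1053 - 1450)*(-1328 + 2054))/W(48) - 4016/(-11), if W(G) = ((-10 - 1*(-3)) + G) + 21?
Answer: -9869983/341 ≈ -28944.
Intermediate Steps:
W(G) = 14 + G (W(G) = ((-10 + 3) + G) + 21 = (-7 + G) + 21 = 14 + G)
((-1053 - 1450)*(-1328 + 2054))/W(48) - 4016/(-11) = ((-1053 - 1450)*(-1328 + 2054))/(14 + 48) - 4016/(-11) = -2503*726/62 - 4016*(-1/11) = -1817178*1/62 + 4016/11 = -908589/31 + 4016/11 = -9869983/341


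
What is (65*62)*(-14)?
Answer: -56420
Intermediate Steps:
(65*62)*(-14) = 4030*(-14) = -56420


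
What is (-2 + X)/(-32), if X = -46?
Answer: 3/2 ≈ 1.5000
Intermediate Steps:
(-2 + X)/(-32) = (-2 - 46)/(-32) = -1/32*(-48) = 3/2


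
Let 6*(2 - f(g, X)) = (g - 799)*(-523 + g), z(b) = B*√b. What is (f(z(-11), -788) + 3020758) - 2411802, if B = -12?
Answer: 3237455/6 - 2644*I*√11 ≈ 5.3958e+5 - 8769.2*I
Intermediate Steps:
z(b) = -12*√b
f(g, X) = 2 - (-799 + g)*(-523 + g)/6 (f(g, X) = 2 - (g - 799)*(-523 + g)/6 = 2 - (-799 + g)*(-523 + g)/6)
(f(z(-11), -788) + 3020758) - 2411802 = ((-417865/6 - (-12*I*√11)²/6 + 661*(-12*I*√11)/3) + 3020758) - 2411802 = ((-417865/6 - ⅙*(-1584) - 2644*I*√11) + 3020758) - 2411802 = ((-417865/6 + 264 - 2644*I*√11) + 3020758) - 2411802 = ((-416281/6 - 2644*I*√11) + 3020758) - 2411802 = (17708267/6 - 2644*I*√11) - 2411802 = 3237455/6 - 2644*I*√11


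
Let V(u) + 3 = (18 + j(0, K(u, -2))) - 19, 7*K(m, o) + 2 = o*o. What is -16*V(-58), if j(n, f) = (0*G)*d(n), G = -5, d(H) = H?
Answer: 64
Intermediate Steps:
K(m, o) = -2/7 + o²/7 (K(m, o) = -2/7 + (o*o)/7 = -2/7 + o²/7)
j(n, f) = 0 (j(n, f) = (0*(-5))*n = 0*n = 0)
V(u) = -4 (V(u) = -3 + ((18 + 0) - 19) = -3 + (18 - 19) = -3 - 1 = -4)
-16*V(-58) = -16*(-4) = 64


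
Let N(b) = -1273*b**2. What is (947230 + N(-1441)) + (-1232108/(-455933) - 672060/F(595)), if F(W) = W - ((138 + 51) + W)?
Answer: -75899987207067193/28723779 ≈ -2.6424e+9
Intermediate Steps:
F(W) = -189 (F(W) = W - (189 + W) = W + (-189 - W) = -189)
(947230 + N(-1441)) + (-1232108/(-455933) - 672060/F(595)) = (947230 - 1273*(-1441)**2) + (-1232108/(-455933) - 672060/(-189)) = (947230 - 1273*2076481) + (-1232108*(-1/455933) - 672060*(-1/189)) = (947230 - 2643360313) + (1232108/455933 + 224020/63) = -2642413083 + 102215733464/28723779 = -75899987207067193/28723779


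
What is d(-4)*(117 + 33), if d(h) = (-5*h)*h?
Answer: -12000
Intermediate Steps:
d(h) = -5*h²
d(-4)*(117 + 33) = (-5*(-4)²)*(117 + 33) = -5*16*150 = -80*150 = -12000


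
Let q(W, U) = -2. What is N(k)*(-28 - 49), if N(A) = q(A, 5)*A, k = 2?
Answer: 308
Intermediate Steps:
N(A) = -2*A
N(k)*(-28 - 49) = (-2*2)*(-28 - 49) = -4*(-77) = 308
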